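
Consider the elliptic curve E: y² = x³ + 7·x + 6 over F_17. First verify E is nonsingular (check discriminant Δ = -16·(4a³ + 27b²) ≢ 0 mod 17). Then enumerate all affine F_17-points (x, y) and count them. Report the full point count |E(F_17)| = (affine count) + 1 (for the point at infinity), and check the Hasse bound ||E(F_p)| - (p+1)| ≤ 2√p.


Affine points = {(4, 8), (4, 9), (5, 8), (5, 9), (6, 3), (6, 14), (8, 8), (8, 9), (9, 4), (9, 13), (12, 4), (12, 13), (13, 4), (13, 13), (14, 3), (14, 14), (15, 1), (15, 16), (16, 7), (16, 10)}; affine count = 20; |E(F_17)| = 21.

Discriminant check: Δ ∝ 4a³ + 27b² = 4·7³ + 27·6² = 4·343 + 27·36 ≡ 15 (mod 17). Nonzero ⇒ E is nonsingular.
For each x ∈ F_17, compute rhs = x³ + 7·x + 6 mod 17, then count y ∈ F_17 with y² ≡ rhs.
  x = 0: rhs = 6, matching y values: none (0 points).
  x = 1: rhs = 14, matching y values: none (0 points).
  x = 2: rhs = 11, matching y values: none (0 points).
  x = 3: rhs = 3, matching y values: none (0 points).
  x = 4: rhs = 13, matching y values: 8, 9 (2 points).
  x = 5: rhs = 13, matching y values: 8, 9 (2 points).
  x = 6: rhs = 9, matching y values: 3, 14 (2 points).
  x = 7: rhs = 7, matching y values: none (0 points).
  x = 8: rhs = 13, matching y values: 8, 9 (2 points).
  x = 9: rhs = 16, matching y values: 4, 13 (2 points).
  x = 10: rhs = 5, matching y values: none (0 points).
  x = 11: rhs = 3, matching y values: none (0 points).
  x = 12: rhs = 16, matching y values: 4, 13 (2 points).
  x = 13: rhs = 16, matching y values: 4, 13 (2 points).
  x = 14: rhs = 9, matching y values: 3, 14 (2 points).
  x = 15: rhs = 1, matching y values: 1, 16 (2 points).
  x = 16: rhs = 15, matching y values: 7, 10 (2 points).
Total affine count: 20.
Full point count |E(F_17)| = 20 + 1 = 21.
Hasse bound: |21 − (17+1)| = |3| = 3 ≤ 2√17 ≈ 8.2462 ✓.


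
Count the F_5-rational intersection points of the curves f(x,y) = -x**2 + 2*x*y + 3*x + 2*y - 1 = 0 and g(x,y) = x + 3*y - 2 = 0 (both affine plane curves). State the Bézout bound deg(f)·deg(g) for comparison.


Common zeros: {(4, 1)}; count = 1; Bézout bound = 2.

deg(f) = 2, deg(g) = 1, so Bézout bound = 2.
Scan x ∈ F_5. For each x, list the y ∈ F_5 with f(x, y) ≡ 0 and those with g(x, y) ≡ 0 (mod 5); the common zeros in that column are the intersection.
  x = 0: f ≡ 0 at y ∈ {3}; g ≡ 0 at y ∈ {4}; common: ∅.
  x = 1: f ≡ 0 at y ∈ {1}; g ≡ 0 at y ∈ {2}; common: ∅.
  x = 2: f ≡ 0 at y ∈ {4}; g ≡ 0 at y ∈ {0}; common: ∅.
  x = 3: f ≡ 0 at y ∈ {2}; g ≡ 0 at y ∈ {3}; common: ∅.
  x = 4: f ≡ 0 at y ∈ {0, 1, 2, 3, 4}; g ≡ 0 at y ∈ {1}; common: {1}.
Collecting: common zeros = {(4, 1)}, so the count is 1.
Comparison with the Bézout bound: 1 ≤ 2 = deg(f)·deg(g), as expected for curves with no common component (the affine F_5-count falls short of the bound because intersections may lie at infinity, over extension fields, or carry multiplicity).


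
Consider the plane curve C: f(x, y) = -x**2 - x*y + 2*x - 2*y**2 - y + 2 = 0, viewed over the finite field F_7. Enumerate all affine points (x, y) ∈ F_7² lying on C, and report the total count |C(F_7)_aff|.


Affine F_7-points: {(1, 3), (2, 4), (2, 5), (3, 1), (3, 4), (5, 1), (5, 3)}; count = 7.

For each of the 49 pairs (x, y) ∈ F_7², evaluate f(x, y) mod 7. Record the zeros.
  x = 0: [0↦2, 1↦6, 2↦6, 3↦2, 4↦1, 5↦3, 6↦1]  zeros at y ∈ ∅
  x = 1: [0↦3, 1↦6, 2↦5, 3↦0, 4↦5, 5↦6, 6↦3]  zeros at y ∈ {3}
  x = 2: [0↦2, 1↦4, 2↦2, 3↦3, 4↦0, 5↦0, 6↦3]  zeros at y ∈ {4, 5}
  x = 3: [0↦6, 1↦0, 2↦4, 3↦4, 4↦0, 5↦6, 6↦1]  zeros at y ∈ {1, 4}
  x = 4: [0↦1, 1↦1, 2↦4, 3↦3, 4↦5, 5↦3, 6↦4]  zeros at y ∈ ∅
  x = 5: [0↦1, 1↦0, 2↦2, 3↦0, 4↦1, 5↦5, 6↦5]  zeros at y ∈ {1, 3}
  x = 6: [0↦6, 1↦4, 2↦5, 3↦2, 4↦2, 5↦5, 6↦4]  zeros at y ∈ ∅
Collecting zeros: affine points = {(1, 3), (2, 4), (2, 5), (3, 1), (3, 4), (5, 1), (5, 3)}.
Total count |C(F_7)_aff| = 7.


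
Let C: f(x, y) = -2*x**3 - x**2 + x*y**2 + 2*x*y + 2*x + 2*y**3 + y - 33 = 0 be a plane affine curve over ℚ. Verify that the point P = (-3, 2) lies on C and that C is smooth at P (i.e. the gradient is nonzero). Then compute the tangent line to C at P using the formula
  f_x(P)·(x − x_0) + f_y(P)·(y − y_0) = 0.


Tangent line at P: -38*x + 7*y - 128 = 0.

Step 1: f(-3, 2) = 0, so P lies on C.
Step 2: partial derivatives
  f_x(x, y) = -6*x**2 - 2*x + y**2 + 2*y + 2, f_y(x, y) = 2*x*y + 2*x + 6*y**2 + 1.
  f_x(P) = -38, f_y(P) = 7 (gradient nonzero, so P is smooth).
Step 3: tangent line at P: -38·(x − -3) + 7·(y − 2) = 0.
Expanding: -38*x + 7*y - 128 = 0.


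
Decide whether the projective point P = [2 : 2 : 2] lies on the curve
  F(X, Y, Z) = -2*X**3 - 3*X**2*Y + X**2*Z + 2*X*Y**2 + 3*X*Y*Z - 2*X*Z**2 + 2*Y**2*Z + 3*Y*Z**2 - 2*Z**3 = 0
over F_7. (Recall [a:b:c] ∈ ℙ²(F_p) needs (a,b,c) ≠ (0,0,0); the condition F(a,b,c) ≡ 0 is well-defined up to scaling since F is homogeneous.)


F(2,2,2) ≡ 2 (mod 7); P is NOT on the curve.

Evaluate F(2, 2, 2) term-by-term (mod 7).
  -2*X**3 ↦ -2·8·1·1 = -16
  -3*X**2*Y ↦ -3·4·2·1 = -24
  X**2*Z ↦ 1·4·1·2 = 8
  2*X*Y**2 ↦ 2·2·4·1 = 16
  3*X*Y*Z ↦ 3·2·2·2 = 24
  -2*X*Z**2 ↦ -2·2·1·4 = -16
  2*Y**2*Z ↦ 2·1·4·2 = 16
  3*Y*Z**2 ↦ 3·1·2·4 = 24
  -2*Z**3 ↦ -2·1·1·8 = -16
Sum: F(2, 2, 2) = (-16) + (-24) + (8) + (16) + (24) + (-16) + (16) + (24) + (-16) = 16.
Reducing mod 7: 16 ≡ 2 (mod 7).
Since F(a, b, c) ≡ 2 ≠ 0 (mod 7), P does NOT lie on the curve.


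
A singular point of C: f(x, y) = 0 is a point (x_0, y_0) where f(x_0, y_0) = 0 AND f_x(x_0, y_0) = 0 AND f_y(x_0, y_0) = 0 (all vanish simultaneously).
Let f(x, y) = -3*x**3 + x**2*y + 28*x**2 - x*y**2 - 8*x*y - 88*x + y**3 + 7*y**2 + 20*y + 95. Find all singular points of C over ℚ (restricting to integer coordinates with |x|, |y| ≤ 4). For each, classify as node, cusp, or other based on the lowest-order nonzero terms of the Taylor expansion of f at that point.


Singular points: {(3, -1)}; classification: cusp.

Compute partial derivatives:
  f_x = -9*x**2 + 2*x*y + 56*x - y**2 - 8*y - 88.
  f_y = x**2 - 2*x*y - 8*x + 3*y**2 + 14*y + 20.
Scan x_0 ∈ {−4, ..., 4}. For each x_0, f_y(x_0, y) is a polynomial in y; find its integer roots y ∈ {−4, ..., 4}, then test f_x and f at those candidates.
  x = -4: f_y(-4, y) = 3*y**2 + 22*y + 68; no integer root y with |y| ≤ 4.
  x = -3: f_y(-3, y) = 3*y**2 + 20*y + 53; no integer root y with |y| ≤ 4.
  x = -2: f_y(-2, y) = 3*y**2 + 18*y + 40; no integer root y with |y| ≤ 4.
  x = -1: f_y(-1, y) = 3*y**2 + 16*y + 29; no integer root y with |y| ≤ 4.
  x = 0: f_y(0, y) = 3*y**2 + 14*y + 20; no integer root y with |y| ≤ 4.
  x = 1: f_y(1, y) = 3*y**2 + 12*y + 13; no integer root y with |y| ≤ 4.
  x = 2: f_y(2, y) = 3*y**2 + 10*y + 8; vanishes at y ∈ {-2}. (2, -2): f_x = -8 ≠ 0.
  x = 3: f_y(3, y) = 3*y**2 + 8*y + 5; vanishes at y ∈ {-1}. (3, -1): f_x = 0, f = 0 — SINGULAR.
  x = 4: f_y(4, y) = 3*y**2 + 6*y + 4; no integer root y with |y| ≤ 4.
Only singular point on the grid: (3, -1).
Classify: substitute x = 3 + u, y = -1 + v and expand: f = -3*u**3 + u**2*v - u*v**2 + v**3 + v**2.
No constant or linear terms (consistent with a singular point). Quadratic part: v**2. Cubic part: -3*u**3 + u**2*v - u*v**2 + v**3.
The quadratic part v**2 is a perfect square, so there is a single (double) tangent line v = 0, i.e. y = -1. Restricting the cubic part to that line (v = 0) leaves -3*u**3 ≠ 0, so f is not divisible by v and the branch is v² ≈ 3*u**3 to lowest order — this is a cusp.
Classification: cusp.


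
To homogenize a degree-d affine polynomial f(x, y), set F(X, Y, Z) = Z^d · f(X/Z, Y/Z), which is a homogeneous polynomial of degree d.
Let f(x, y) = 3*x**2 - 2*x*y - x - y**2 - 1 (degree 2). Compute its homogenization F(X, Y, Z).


F(X, Y, Z) = 3*X**2 - 2*X*Y - X*Z - Y**2 - Z**2

deg(f) = 2.
Substitute x = X/Z, y = Y/Z into f, then multiply by Z^2.
  monomial 3·x^2·y^0 ↦ 3·X^2·Y^0·Z^0.
  monomial -2·x^1·y^1 ↦ -2·X^1·Y^1·Z^0.
  monomial -1·x^1·y^0 ↦ -1·X^1·Y^0·Z^1.
  monomial -1·x^0·y^2 ↦ -1·X^0·Y^2·Z^0.
  monomial -1·x^0·y^0 ↦ -1·X^0·Y^0·Z^2.
Collecting: F(X, Y, Z) = 3*X**2 - 2*X*Y - X*Z - Y**2 - Z**2.


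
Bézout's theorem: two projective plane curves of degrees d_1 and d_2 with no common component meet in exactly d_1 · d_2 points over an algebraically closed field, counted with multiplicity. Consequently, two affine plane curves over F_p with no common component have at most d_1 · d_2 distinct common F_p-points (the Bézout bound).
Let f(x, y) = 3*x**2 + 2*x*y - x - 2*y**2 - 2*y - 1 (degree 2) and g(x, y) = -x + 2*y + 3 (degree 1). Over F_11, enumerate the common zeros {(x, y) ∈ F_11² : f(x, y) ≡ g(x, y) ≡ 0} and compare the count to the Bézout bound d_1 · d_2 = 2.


Common zeros: ∅; count = 0; Bézout bound = 2.

deg(f) = 2, deg(g) = 1, so Bézout bound = 2.
Scan x ∈ F_11. For each x, list the y ∈ F_11 with f(x, y) ≡ 0 and those with g(x, y) ≡ 0 (mod 11); the common zeros in that column are the intersection.
  x = 0: f ≡ 0 at y ∈ ∅; g ≡ 0 at y ∈ {4}; common: ∅.
  x = 1: f ≡ 0 at y ∈ ∅; g ≡ 0 at y ∈ {10}; common: ∅.
  x = 2: f ≡ 0 at y ∈ ∅; g ≡ 0 at y ∈ {5}; common: ∅.
  x = 3: f ≡ 0 at y ∈ ∅; g ≡ 0 at y ∈ {0}; common: ∅.
  x = 4: f ≡ 0 at y ∈ ∅; g ≡ 0 at y ∈ {6}; common: ∅.
  x = 5: f ≡ 0 at y ∈ {2}; g ≡ 0 at y ∈ {1}; common: ∅.
  x = 6: f ≡ 0 at y ∈ ∅; g ≡ 0 at y ∈ {7}; common: ∅.
  x = 7: f ≡ 0 at y ∈ ∅; g ≡ 0 at y ∈ {2}; common: ∅.
  x = 8: f ≡ 0 at y ∈ ∅; g ≡ 0 at y ∈ {8}; common: ∅.
  x = 9: f ≡ 0 at y ∈ ∅; g ≡ 0 at y ∈ {3}; common: ∅.
  x = 10: f ≡ 0 at y ∈ ∅; g ≡ 0 at y ∈ {9}; common: ∅.
Collecting: common zeros = ∅, so the count is 0.
Comparison with the Bézout bound: 0 ≤ 2 = deg(f)·deg(g), as expected for curves with no common component (the affine F_11-count falls short of the bound because intersections may lie at infinity, over extension fields, or carry multiplicity).


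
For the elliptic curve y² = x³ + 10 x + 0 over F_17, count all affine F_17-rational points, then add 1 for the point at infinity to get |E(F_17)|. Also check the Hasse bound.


Affine points = {(0, 0), (4, 6), (4, 11), (6, 2), (6, 15), (11, 8), (11, 9), (13, 7), (13, 10)}; affine count = 9; |E(F_17)| = 10.

Discriminant check: Δ ∝ 4a³ + 27b² = 4·10³ + 27·0² = 4·1000 + 27·0 ≡ 5 (mod 17). Nonzero ⇒ E is nonsingular.
For each x ∈ F_17, compute rhs = x³ + 10·x + 0 mod 17, then count y ∈ F_17 with y² ≡ rhs.
  x = 0: rhs = 0, matching y values: 0 (1 points).
  x = 1: rhs = 11, matching y values: none (0 points).
  x = 2: rhs = 11, matching y values: none (0 points).
  x = 3: rhs = 6, matching y values: none (0 points).
  x = 4: rhs = 2, matching y values: 6, 11 (2 points).
  x = 5: rhs = 5, matching y values: none (0 points).
  x = 6: rhs = 4, matching y values: 2, 15 (2 points).
  x = 7: rhs = 5, matching y values: none (0 points).
  x = 8: rhs = 14, matching y values: none (0 points).
  x = 9: rhs = 3, matching y values: none (0 points).
  x = 10: rhs = 12, matching y values: none (0 points).
  x = 11: rhs = 13, matching y values: 8, 9 (2 points).
  x = 12: rhs = 12, matching y values: none (0 points).
  x = 13: rhs = 15, matching y values: 7, 10 (2 points).
  x = 14: rhs = 11, matching y values: none (0 points).
  x = 15: rhs = 6, matching y values: none (0 points).
  x = 16: rhs = 6, matching y values: none (0 points).
Total affine count: 9.
Full point count |E(F_17)| = 9 + 1 = 10.
Hasse bound: |10 − (17+1)| = |-8| = 8 ≤ 2√17 ≈ 8.2462 ✓.


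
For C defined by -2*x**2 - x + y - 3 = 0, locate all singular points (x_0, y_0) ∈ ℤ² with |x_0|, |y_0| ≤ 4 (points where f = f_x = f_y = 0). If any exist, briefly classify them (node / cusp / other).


No singular points in the scanned grid; C is smooth there.

Compute partial derivatives:
  f_x = -4*x - 1.
  f_y = 1.
f_y = 1 is a nonzero constant, so f_y never vanishes: no point (x, y) can satisfy f = f_x = f_y = 0. In particular no (x, y) ∈ {−4, ..., 4}² is singular; the curve is smooth.


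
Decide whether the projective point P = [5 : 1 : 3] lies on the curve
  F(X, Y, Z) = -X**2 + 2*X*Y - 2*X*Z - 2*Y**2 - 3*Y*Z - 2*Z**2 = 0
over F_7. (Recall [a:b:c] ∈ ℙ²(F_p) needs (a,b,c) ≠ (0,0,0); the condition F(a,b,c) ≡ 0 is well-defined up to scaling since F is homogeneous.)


F(5,1,3) ≡ 3 (mod 7); P is NOT on the curve.

Evaluate F(5, 1, 3) term-by-term (mod 7).
  -X**2 ↦ -1·25·1·1 = -25
  2*X*Y ↦ 2·5·1·1 = 10
  -2*X*Z ↦ -2·5·1·3 = -30
  -2*Y**2 ↦ -2·1·1·1 = -2
  -3*Y*Z ↦ -3·1·1·3 = -9
  -2*Z**2 ↦ -2·1·1·9 = -18
Sum: F(5, 1, 3) = (-25) + (10) + (-30) + (-2) + (-9) + (-18) = -74.
Reducing mod 7: -74 ≡ 3 (mod 7).
Since F(a, b, c) ≡ 3 ≠ 0 (mod 7), P does NOT lie on the curve.


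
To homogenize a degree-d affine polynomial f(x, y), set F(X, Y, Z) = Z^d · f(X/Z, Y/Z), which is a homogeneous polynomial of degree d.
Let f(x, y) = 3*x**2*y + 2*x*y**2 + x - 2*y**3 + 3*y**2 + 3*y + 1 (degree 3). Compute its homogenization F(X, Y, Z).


F(X, Y, Z) = 3*X**2*Y + 2*X*Y**2 + X*Z**2 - 2*Y**3 + 3*Y**2*Z + 3*Y*Z**2 + Z**3

deg(f) = 3.
Substitute x = X/Z, y = Y/Z into f, then multiply by Z^3.
  monomial 3·x^2·y^1 ↦ 3·X^2·Y^1·Z^0.
  monomial 2·x^1·y^2 ↦ 2·X^1·Y^2·Z^0.
  monomial 1·x^1·y^0 ↦ 1·X^1·Y^0·Z^2.
  monomial -2·x^0·y^3 ↦ -2·X^0·Y^3·Z^0.
  monomial 3·x^0·y^2 ↦ 3·X^0·Y^2·Z^1.
  monomial 3·x^0·y^1 ↦ 3·X^0·Y^1·Z^2.
  monomial 1·x^0·y^0 ↦ 1·X^0·Y^0·Z^3.
Collecting: F(X, Y, Z) = 3*X**2*Y + 2*X*Y**2 + X*Z**2 - 2*Y**3 + 3*Y**2*Z + 3*Y*Z**2 + Z**3.


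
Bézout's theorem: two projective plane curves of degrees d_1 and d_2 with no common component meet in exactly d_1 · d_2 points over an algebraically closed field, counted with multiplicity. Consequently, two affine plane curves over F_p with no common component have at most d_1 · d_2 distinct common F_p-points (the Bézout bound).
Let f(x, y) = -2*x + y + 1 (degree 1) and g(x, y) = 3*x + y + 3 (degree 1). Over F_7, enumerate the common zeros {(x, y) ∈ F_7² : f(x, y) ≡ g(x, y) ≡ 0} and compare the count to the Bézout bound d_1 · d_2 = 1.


Common zeros: {(1, 1)}; count = 1; Bézout bound = 1.

deg(f) = 1, deg(g) = 1, so Bézout bound = 1.
Scan x ∈ F_7. For each x, list the y ∈ F_7 with f(x, y) ≡ 0 and those with g(x, y) ≡ 0 (mod 7); the common zeros in that column are the intersection.
  x = 0: f ≡ 0 at y ∈ {6}; g ≡ 0 at y ∈ {4}; common: ∅.
  x = 1: f ≡ 0 at y ∈ {1}; g ≡ 0 at y ∈ {1}; common: {1}.
  x = 2: f ≡ 0 at y ∈ {3}; g ≡ 0 at y ∈ {5}; common: ∅.
  x = 3: f ≡ 0 at y ∈ {5}; g ≡ 0 at y ∈ {2}; common: ∅.
  x = 4: f ≡ 0 at y ∈ {0}; g ≡ 0 at y ∈ {6}; common: ∅.
  x = 5: f ≡ 0 at y ∈ {2}; g ≡ 0 at y ∈ {3}; common: ∅.
  x = 6: f ≡ 0 at y ∈ {4}; g ≡ 0 at y ∈ {0}; common: ∅.
Collecting: common zeros = {(1, 1)}, so the count is 1.
Comparison with the Bézout bound: 1 ≤ 1 = deg(f)·deg(g), as expected for curves with no common component (the bound is attained).


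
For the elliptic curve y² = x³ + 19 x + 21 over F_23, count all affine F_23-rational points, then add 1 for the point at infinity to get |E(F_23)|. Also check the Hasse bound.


Affine points = {(1, 8), (1, 15), (3, 6), (3, 17), (4, 0), (6, 11), (6, 12), (8, 8), (8, 15), (9, 1), (9, 22), (13, 2), (13, 21), (14, 8), (14, 15), (15, 1), (15, 22), (17, 6), (17, 17), (18, 10), (18, 13), (20, 11), (20, 12), (22, 1), (22, 22)}; affine count = 25; |E(F_23)| = 26.

Discriminant check: Δ ∝ 4a³ + 27b² = 4·19³ + 27·21² = 4·6859 + 27·441 ≡ 13 (mod 23). Nonzero ⇒ E is nonsingular.
For each x ∈ F_23, compute rhs = x³ + 19·x + 21 mod 23, then count y ∈ F_23 with y² ≡ rhs.
  x = 0: rhs = 21, matching y values: none (0 points).
  x = 1: rhs = 18, matching y values: 8, 15 (2 points).
  x = 2: rhs = 21, matching y values: none (0 points).
  x = 3: rhs = 13, matching y values: 6, 17 (2 points).
  x = 4: rhs = 0, matching y values: 0 (1 points).
  x = 5: rhs = 11, matching y values: none (0 points).
  x = 6: rhs = 6, matching y values: 11, 12 (2 points).
  x = 7: rhs = 14, matching y values: none (0 points).
  x = 8: rhs = 18, matching y values: 8, 15 (2 points).
  x = 9: rhs = 1, matching y values: 1, 22 (2 points).
  x = 10: rhs = 15, matching y values: none (0 points).
  x = 11: rhs = 20, matching y values: none (0 points).
  x = 12: rhs = 22, matching y values: none (0 points).
  x = 13: rhs = 4, matching y values: 2, 21 (2 points).
  x = 14: rhs = 18, matching y values: 8, 15 (2 points).
  x = 15: rhs = 1, matching y values: 1, 22 (2 points).
  x = 16: rhs = 5, matching y values: none (0 points).
  x = 17: rhs = 13, matching y values: 6, 17 (2 points).
  x = 18: rhs = 8, matching y values: 10, 13 (2 points).
  x = 19: rhs = 19, matching y values: none (0 points).
  x = 20: rhs = 6, matching y values: 11, 12 (2 points).
  x = 21: rhs = 21, matching y values: none (0 points).
  x = 22: rhs = 1, matching y values: 1, 22 (2 points).
Total affine count: 25.
Full point count |E(F_23)| = 25 + 1 = 26.
Hasse bound: |26 − (23+1)| = |2| = 2 ≤ 2√23 ≈ 9.5917 ✓.


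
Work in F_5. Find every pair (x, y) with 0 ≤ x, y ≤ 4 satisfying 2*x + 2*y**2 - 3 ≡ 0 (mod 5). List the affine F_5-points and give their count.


Affine F_5-points: {(0, 2), (0, 3), (3, 1), (3, 4), (4, 0)}; count = 5.

For each of the 25 pairs (x, y) ∈ F_5², evaluate f(x, y) mod 5. Record the zeros.
  x = 0: [0↦2, 1↦4, 2↦0, 3↦0, 4↦4]  zeros at y ∈ {2, 3}
  x = 1: [0↦4, 1↦1, 2↦2, 3↦2, 4↦1]  zeros at y ∈ ∅
  x = 2: [0↦1, 1↦3, 2↦4, 3↦4, 4↦3]  zeros at y ∈ ∅
  x = 3: [0↦3, 1↦0, 2↦1, 3↦1, 4↦0]  zeros at y ∈ {1, 4}
  x = 4: [0↦0, 1↦2, 2↦3, 3↦3, 4↦2]  zeros at y ∈ {0}
Collecting zeros: affine points = {(0, 2), (0, 3), (3, 1), (3, 4), (4, 0)}.
Total count |C(F_5)_aff| = 5.


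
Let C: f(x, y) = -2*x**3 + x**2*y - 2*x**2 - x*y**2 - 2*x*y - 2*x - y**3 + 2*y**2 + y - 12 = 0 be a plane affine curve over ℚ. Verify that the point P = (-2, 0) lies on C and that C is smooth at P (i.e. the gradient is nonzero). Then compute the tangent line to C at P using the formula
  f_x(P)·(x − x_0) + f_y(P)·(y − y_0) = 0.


Tangent line at P: -18*x + 9*y - 36 = 0.

Step 1: f(-2, 0) = 0, so P lies on C.
Step 2: partial derivatives
  f_x(x, y) = -6*x**2 + 2*x*y - 4*x - y**2 - 2*y - 2, f_y(x, y) = x**2 - 2*x*y - 2*x - 3*y**2 + 4*y + 1.
  f_x(P) = -18, f_y(P) = 9 (gradient nonzero, so P is smooth).
Step 3: tangent line at P: -18·(x − -2) + 9·(y − 0) = 0.
Expanding: -18*x + 9*y - 36 = 0.


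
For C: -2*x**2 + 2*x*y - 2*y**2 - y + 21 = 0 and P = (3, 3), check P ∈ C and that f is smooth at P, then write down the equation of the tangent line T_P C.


Tangent line at P: -6*x - 7*y + 39 = 0.

Step 1: f(3, 3) = 0, so P lies on C.
Step 2: partial derivatives
  f_x(x, y) = -4*x + 2*y, f_y(x, y) = 2*x - 4*y - 1.
  f_x(P) = -6, f_y(P) = -7 (gradient nonzero, so P is smooth).
Step 3: tangent line at P: -6·(x − 3) + -7·(y − 3) = 0.
Expanding: -6*x - 7*y + 39 = 0.


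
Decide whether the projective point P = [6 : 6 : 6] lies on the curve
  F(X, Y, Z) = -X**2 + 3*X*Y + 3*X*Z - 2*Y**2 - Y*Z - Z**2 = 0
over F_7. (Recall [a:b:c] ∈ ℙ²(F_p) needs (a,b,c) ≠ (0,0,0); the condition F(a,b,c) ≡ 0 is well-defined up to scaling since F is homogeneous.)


F(6,6,6) ≡ 1 (mod 7); P is NOT on the curve.

Evaluate F(6, 6, 6) term-by-term (mod 7).
  -X**2 ↦ -1·36·1·1 = -36
  3*X*Y ↦ 3·6·6·1 = 108
  3*X*Z ↦ 3·6·1·6 = 108
  -2*Y**2 ↦ -2·1·36·1 = -72
  -Y*Z ↦ -1·1·6·6 = -36
  -Z**2 ↦ -1·1·1·36 = -36
Sum: F(6, 6, 6) = (-36) + (108) + (108) + (-72) + (-36) + (-36) = 36.
Reducing mod 7: 36 ≡ 1 (mod 7).
Since F(a, b, c) ≡ 1 ≠ 0 (mod 7), P does NOT lie on the curve.


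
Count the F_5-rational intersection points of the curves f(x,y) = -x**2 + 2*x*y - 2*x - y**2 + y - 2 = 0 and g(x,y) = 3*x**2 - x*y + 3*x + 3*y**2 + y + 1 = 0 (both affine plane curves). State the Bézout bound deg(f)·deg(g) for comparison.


Common zeros: ∅; count = 0; Bézout bound = 4.

deg(f) = 2, deg(g) = 2, so Bézout bound = 4.
Scan x ∈ F_5. For each x, list the y ∈ F_5 with f(x, y) ≡ 0 and those with g(x, y) ≡ 0 (mod 5); the common zeros in that column are the intersection.
  x = 0: f ≡ 0 at y ∈ ∅; g ≡ 0 at y ∈ {1, 2}; common: ∅.
  x = 1: f ≡ 0 at y ∈ {0, 3}; g ≡ 0 at y ∈ {1, 4}; common: ∅.
  x = 2: f ≡ 0 at y ∈ {0}; g ≡ 0 at y ∈ ∅; common: ∅.
  x = 3: f ≡ 0 at y ∈ {3, 4}; g ≡ 0 at y ∈ {2}; common: ∅.
  x = 4: f ≡ 0 at y ∈ ∅; g ≡ 0 at y ∈ ∅; common: ∅.
Collecting: common zeros = ∅, so the count is 0.
Comparison with the Bézout bound: 0 ≤ 4 = deg(f)·deg(g), as expected for curves with no common component (the affine F_5-count falls short of the bound because intersections may lie at infinity, over extension fields, or carry multiplicity).


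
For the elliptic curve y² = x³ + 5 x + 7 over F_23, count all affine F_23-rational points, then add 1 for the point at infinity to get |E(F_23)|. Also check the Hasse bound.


Affine points = {(1, 6), (1, 17), (2, 5), (2, 18), (3, 7), (3, 16), (6, 0), (11, 6), (11, 17), (12, 1), (12, 22), (18, 8), (18, 15), (21, 9), (21, 14), (22, 1), (22, 22)}; affine count = 17; |E(F_23)| = 18.

Discriminant check: Δ ∝ 4a³ + 27b² = 4·5³ + 27·7² = 4·125 + 27·49 ≡ 6 (mod 23). Nonzero ⇒ E is nonsingular.
For each x ∈ F_23, compute rhs = x³ + 5·x + 7 mod 23, then count y ∈ F_23 with y² ≡ rhs.
  x = 0: rhs = 7, matching y values: none (0 points).
  x = 1: rhs = 13, matching y values: 6, 17 (2 points).
  x = 2: rhs = 2, matching y values: 5, 18 (2 points).
  x = 3: rhs = 3, matching y values: 7, 16 (2 points).
  x = 4: rhs = 22, matching y values: none (0 points).
  x = 5: rhs = 19, matching y values: none (0 points).
  x = 6: rhs = 0, matching y values: 0 (1 points).
  x = 7: rhs = 17, matching y values: none (0 points).
  x = 8: rhs = 7, matching y values: none (0 points).
  x = 9: rhs = 22, matching y values: none (0 points).
  x = 10: rhs = 22, matching y values: none (0 points).
  x = 11: rhs = 13, matching y values: 6, 17 (2 points).
  x = 12: rhs = 1, matching y values: 1, 22 (2 points).
  x = 13: rhs = 15, matching y values: none (0 points).
  x = 14: rhs = 15, matching y values: none (0 points).
  x = 15: rhs = 7, matching y values: none (0 points).
  x = 16: rhs = 20, matching y values: none (0 points).
  x = 17: rhs = 14, matching y values: none (0 points).
  x = 18: rhs = 18, matching y values: 8, 15 (2 points).
  x = 19: rhs = 15, matching y values: none (0 points).
  x = 20: rhs = 11, matching y values: none (0 points).
  x = 21: rhs = 12, matching y values: 9, 14 (2 points).
  x = 22: rhs = 1, matching y values: 1, 22 (2 points).
Total affine count: 17.
Full point count |E(F_23)| = 17 + 1 = 18.
Hasse bound: |18 − (23+1)| = |-6| = 6 ≤ 2√23 ≈ 9.5917 ✓.


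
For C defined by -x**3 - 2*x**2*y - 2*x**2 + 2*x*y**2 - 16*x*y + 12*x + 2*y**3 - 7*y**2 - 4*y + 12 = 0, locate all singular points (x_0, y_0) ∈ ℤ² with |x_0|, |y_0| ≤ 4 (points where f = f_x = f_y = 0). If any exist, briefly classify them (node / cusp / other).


Singular points: {(-2, 2)}; classification: cusp.

Compute partial derivatives:
  f_x = -3*x**2 - 4*x*y - 4*x + 2*y**2 - 16*y + 12.
  f_y = -2*x**2 + 4*x*y - 16*x + 6*y**2 - 14*y - 4.
Scan x_0 ∈ {−4, ..., 4}. For each x_0, f_y(x_0, y) is a polynomial in y; find its integer roots y ∈ {−4, ..., 4}, then test f_x and f at those candidates.
  x = -4: f_y(-4, y) = 6*y**2 - 30*y + 28; no integer root y with |y| ≤ 4.
  x = -3: f_y(-3, y) = 6*y**2 - 26*y + 26; no integer root y with |y| ≤ 4.
  x = -2: f_y(-2, y) = 6*y**2 - 22*y + 20; vanishes at y ∈ {2}. (-2, 2): f_x = 0, f = 0 — SINGULAR.
  x = -1: f_y(-1, y) = 6*y**2 - 18*y + 10; no integer root y with |y| ≤ 4.
  x = 0: f_y(0, y) = 6*y**2 - 14*y - 4; no integer root y with |y| ≤ 4.
  x = 1: f_y(1, y) = 6*y**2 - 10*y - 22; no integer root y with |y| ≤ 4.
  x = 2: f_y(2, y) = 6*y**2 - 6*y - 44; no integer root y with |y| ≤ 4.
  x = 3: f_y(3, y) = 6*y**2 - 2*y - 70; no integer root y with |y| ≤ 4.
  x = 4: f_y(4, y) = 6*y**2 + 2*y - 100; no integer root y with |y| ≤ 4.
Only singular point on the grid: (-2, 2).
Classify: substitute x = -2 + u, y = 2 + v and expand: f = -u**3 - 2*u**2*v + 2*u*v**2 + 2*v**3 + v**2.
No constant or linear terms (consistent with a singular point). Quadratic part: v**2. Cubic part: -u**3 - 2*u**2*v + 2*u*v**2 + 2*v**3.
The quadratic part v**2 is a perfect square, so there is a single (double) tangent line v = 0, i.e. y = 2. Restricting the cubic part to that line (v = 0) leaves -u**3 ≠ 0, so f is not divisible by v and the branch is v² ≈ u**3 to lowest order — this is a cusp.
Classification: cusp.


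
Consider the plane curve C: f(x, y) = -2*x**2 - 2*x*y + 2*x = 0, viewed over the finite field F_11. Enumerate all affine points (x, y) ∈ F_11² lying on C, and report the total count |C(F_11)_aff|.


Affine F_11-points: {(0, 0), (0, 1), (0, 2), (0, 3), (0, 4), (0, 5), (0, 6), (0, 7), (0, 8), (0, 9), (0, 10), (1, 0), (2, 10), (3, 9), (4, 8), (5, 7), (6, 6), (7, 5), (8, 4), (9, 3), (10, 2)}; count = 21.

For each of the 121 pairs (x, y) ∈ F_11², evaluate f(x, y) mod 11. Record the zeros.
  x = 0: [0↦0, 1↦0, 2↦0, 3↦0, 4↦0, 5↦0, 6↦0, 7↦0, 8↦0, 9↦0, 10↦0]  zeros at y ∈ {0, 1, 2, 3, 4, 5, 6, 7, 8, 9, 10}
  x = 1: [0↦0, 1↦9, 2↦7, 3↦5, 4↦3, 5↦1, 6↦10, 7↦8, 8↦6, 9↦4, 10↦2]  zeros at y ∈ {0}
  x = 2: [0↦7, 1↦3, 2↦10, 3↦6, 4↦2, 5↦9, 6↦5, 7↦1, 8↦8, 9↦4, 10↦0]  zeros at y ∈ {10}
  x = 3: [0↦10, 1↦4, 2↦9, 3↦3, 4↦8, 5↦2, 6↦7, 7↦1, 8↦6, 9↦0, 10↦5]  zeros at y ∈ {9}
  x = 4: [0↦9, 1↦1, 2↦4, 3↦7, 4↦10, 5↦2, 6↦5, 7↦8, 8↦0, 9↦3, 10↦6]  zeros at y ∈ {8}
  x = 5: [0↦4, 1↦5, 2↦6, 3↦7, 4↦8, 5↦9, 6↦10, 7↦0, 8↦1, 9↦2, 10↦3]  zeros at y ∈ {7}
  x = 6: [0↦6, 1↦5, 2↦4, 3↦3, 4↦2, 5↦1, 6↦0, 7↦10, 8↦9, 9↦8, 10↦7]  zeros at y ∈ {6}
  x = 7: [0↦4, 1↦1, 2↦9, 3↦6, 4↦3, 5↦0, 6↦8, 7↦5, 8↦2, 9↦10, 10↦7]  zeros at y ∈ {5}
  x = 8: [0↦9, 1↦4, 2↦10, 3↦5, 4↦0, 5↦6, 6↦1, 7↦7, 8↦2, 9↦8, 10↦3]  zeros at y ∈ {4}
  x = 9: [0↦10, 1↦3, 2↦7, 3↦0, 4↦4, 5↦8, 6↦1, 7↦5, 8↦9, 9↦2, 10↦6]  zeros at y ∈ {3}
  x = 10: [0↦7, 1↦9, 2↦0, 3↦2, 4↦4, 5↦6, 6↦8, 7↦10, 8↦1, 9↦3, 10↦5]  zeros at y ∈ {2}
Collecting zeros: affine points = {(0, 0), (0, 1), (0, 2), (0, 3), (0, 4), (0, 5), (0, 6), (0, 7), (0, 8), (0, 9), (0, 10), (1, 0), (2, 10), (3, 9), (4, 8), (5, 7), (6, 6), (7, 5), (8, 4), (9, 3), (10, 2)}.
Total count |C(F_11)_aff| = 21.


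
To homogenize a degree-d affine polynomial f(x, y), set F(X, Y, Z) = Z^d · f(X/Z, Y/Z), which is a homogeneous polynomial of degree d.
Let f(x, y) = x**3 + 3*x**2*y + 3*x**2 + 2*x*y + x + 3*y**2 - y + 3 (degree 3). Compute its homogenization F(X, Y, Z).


F(X, Y, Z) = X**3 + 3*X**2*Y + 3*X**2*Z + 2*X*Y*Z + X*Z**2 + 3*Y**2*Z - Y*Z**2 + 3*Z**3

deg(f) = 3.
Substitute x = X/Z, y = Y/Z into f, then multiply by Z^3.
  monomial 1·x^3·y^0 ↦ 1·X^3·Y^0·Z^0.
  monomial 3·x^2·y^1 ↦ 3·X^2·Y^1·Z^0.
  monomial 3·x^2·y^0 ↦ 3·X^2·Y^0·Z^1.
  monomial 2·x^1·y^1 ↦ 2·X^1·Y^1·Z^1.
  monomial 1·x^1·y^0 ↦ 1·X^1·Y^0·Z^2.
  monomial 3·x^0·y^2 ↦ 3·X^0·Y^2·Z^1.
  monomial -1·x^0·y^1 ↦ -1·X^0·Y^1·Z^2.
  monomial 3·x^0·y^0 ↦ 3·X^0·Y^0·Z^3.
Collecting: F(X, Y, Z) = X**3 + 3*X**2*Y + 3*X**2*Z + 2*X*Y*Z + X*Z**2 + 3*Y**2*Z - Y*Z**2 + 3*Z**3.


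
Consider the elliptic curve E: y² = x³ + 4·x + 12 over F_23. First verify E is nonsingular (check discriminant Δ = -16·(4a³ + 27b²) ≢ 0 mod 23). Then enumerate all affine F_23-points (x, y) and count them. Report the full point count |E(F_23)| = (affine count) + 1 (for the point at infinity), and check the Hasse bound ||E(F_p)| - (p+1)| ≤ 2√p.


Affine points = {(0, 9), (0, 14), (4, 0), (8, 2), (8, 21), (9, 8), (9, 15), (14, 11), (14, 12), (16, 3), (16, 20), (17, 5), (17, 18), (19, 1), (19, 22)}; affine count = 15; |E(F_23)| = 16.

Discriminant check: Δ ∝ 4a³ + 27b² = 4·4³ + 27·12² = 4·64 + 27·144 ≡ 4 (mod 23). Nonzero ⇒ E is nonsingular.
For each x ∈ F_23, compute rhs = x³ + 4·x + 12 mod 23, then count y ∈ F_23 with y² ≡ rhs.
  x = 0: rhs = 12, matching y values: 9, 14 (2 points).
  x = 1: rhs = 17, matching y values: none (0 points).
  x = 2: rhs = 5, matching y values: none (0 points).
  x = 3: rhs = 5, matching y values: none (0 points).
  x = 4: rhs = 0, matching y values: 0 (1 points).
  x = 5: rhs = 19, matching y values: none (0 points).
  x = 6: rhs = 22, matching y values: none (0 points).
  x = 7: rhs = 15, matching y values: none (0 points).
  x = 8: rhs = 4, matching y values: 2, 21 (2 points).
  x = 9: rhs = 18, matching y values: 8, 15 (2 points).
  x = 10: rhs = 17, matching y values: none (0 points).
  x = 11: rhs = 7, matching y values: none (0 points).
  x = 12: rhs = 17, matching y values: none (0 points).
  x = 13: rhs = 7, matching y values: none (0 points).
  x = 14: rhs = 6, matching y values: 11, 12 (2 points).
  x = 15: rhs = 20, matching y values: none (0 points).
  x = 16: rhs = 9, matching y values: 3, 20 (2 points).
  x = 17: rhs = 2, matching y values: 5, 18 (2 points).
  x = 18: rhs = 5, matching y values: none (0 points).
  x = 19: rhs = 1, matching y values: 1, 22 (2 points).
  x = 20: rhs = 19, matching y values: none (0 points).
  x = 21: rhs = 19, matching y values: none (0 points).
  x = 22: rhs = 7, matching y values: none (0 points).
Total affine count: 15.
Full point count |E(F_23)| = 15 + 1 = 16.
Hasse bound: |16 − (23+1)| = |-8| = 8 ≤ 2√23 ≈ 9.5917 ✓.


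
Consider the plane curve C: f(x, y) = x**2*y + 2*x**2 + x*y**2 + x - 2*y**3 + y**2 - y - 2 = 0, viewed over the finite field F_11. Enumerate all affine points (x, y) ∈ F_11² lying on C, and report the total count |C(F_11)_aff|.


Affine F_11-points: {(4, 8), (6, 5), (6, 7), (6, 8), (7, 9), (8, 7), (10, 3)}; count = 7.

For each of the 121 pairs (x, y) ∈ F_11², evaluate f(x, y) mod 11. Record the zeros.
  x = 0: [0↦9, 1↦7, 2↦6, 3↦5, 4↦3, 5↦10, 6↦3, 7↦3, 8↦9, 9↦9, 10↦2]  zeros at y ∈ ∅
  x = 1: [0↦1, 1↦1, 2↦4, 3↦9, 4↦4, 5↦10, 6↦4, 7↦7, 8↦7, 9↦3, 10↦5]  zeros at y ∈ ∅
  x = 2: [0↦8, 1↦1, 2↦10, 3↦1, 4↦6, 5↦2, 6↦10, 7↦7, 8↦3, 9↦8, 10↦10]  zeros at y ∈ ∅
  x = 3: [0↦8, 1↦7, 2↦2, 3↦3, 4↦9, 5↦8, 6↦10, 7↦3, 8↦8, 9↦2, 10↦6]  zeros at y ∈ ∅
  x = 4: [0↦1, 1↦8, 2↦2, 3↦4, 4↦2, 5↦6, 6↦4, 7↦6, 8↦0, 9↦7, 10↦4]  zeros at y ∈ {8}
  x = 5: [0↦9, 1↦4, 2↦10, 3↦4, 4↦7, 5↦7, 6↦3, 7↦5, 8↦1, 9↦1, 10↦4]  zeros at y ∈ ∅
  x = 6: [0↦10, 1↦6, 2↦4, 3↦3, 4↦2, 5↦0, 6↦7, 7↦0, 8↦0, 9↦6, 10↦6]  zeros at y ∈ {5, 7, 8}
  x = 7: [0↦4, 1↦3, 2↦6, 3↦1, 4↦9, 5↦7, 6↦5, 7↦2, 8↦8, 9↦0, 10↦10]  zeros at y ∈ {9}
  x = 8: [0↦2, 1↦6, 2↦5, 3↦9, 4↦6, 5↦6, 6↦8, 7↦0, 8↦3, 9↦5, 10↦5]  zeros at y ∈ {7}
  x = 9: [0↦4, 1↦4, 2↦1, 3↦5, 4↦4, 5↦8, 6↦5, 7↦5, 8↦7, 9↦10, 10↦2]  zeros at y ∈ ∅
  x = 10: [0↦10, 1↦8, 2↦5, 3↦0, 4↦3, 5↦2, 6↦7, 7↦6, 8↦9, 9↦4, 10↦1]  zeros at y ∈ {3}
Collecting zeros: affine points = {(4, 8), (6, 5), (6, 7), (6, 8), (7, 9), (8, 7), (10, 3)}.
Total count |C(F_11)_aff| = 7.


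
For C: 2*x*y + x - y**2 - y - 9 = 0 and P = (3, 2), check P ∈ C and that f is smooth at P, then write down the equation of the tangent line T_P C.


Tangent line at P: 5*x + y - 17 = 0.

Step 1: f(3, 2) = 0, so P lies on C.
Step 2: partial derivatives
  f_x(x, y) = 2*y + 1, f_y(x, y) = 2*x - 2*y - 1.
  f_x(P) = 5, f_y(P) = 1 (gradient nonzero, so P is smooth).
Step 3: tangent line at P: 5·(x − 3) + 1·(y − 2) = 0.
Expanding: 5*x + y - 17 = 0.


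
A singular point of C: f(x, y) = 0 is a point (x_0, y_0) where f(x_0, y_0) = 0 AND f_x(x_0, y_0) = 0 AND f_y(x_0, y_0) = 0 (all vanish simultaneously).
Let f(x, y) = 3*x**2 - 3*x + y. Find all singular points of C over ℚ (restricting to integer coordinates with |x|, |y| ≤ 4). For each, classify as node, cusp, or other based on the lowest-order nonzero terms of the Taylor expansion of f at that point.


No singular points in the scanned grid; C is smooth there.

Compute partial derivatives:
  f_x = 6*x - 3.
  f_y = 1.
f_y = 1 is a nonzero constant, so f_y never vanishes: no point (x, y) can satisfy f = f_x = f_y = 0. In particular no (x, y) ∈ {−4, ..., 4}² is singular; the curve is smooth.


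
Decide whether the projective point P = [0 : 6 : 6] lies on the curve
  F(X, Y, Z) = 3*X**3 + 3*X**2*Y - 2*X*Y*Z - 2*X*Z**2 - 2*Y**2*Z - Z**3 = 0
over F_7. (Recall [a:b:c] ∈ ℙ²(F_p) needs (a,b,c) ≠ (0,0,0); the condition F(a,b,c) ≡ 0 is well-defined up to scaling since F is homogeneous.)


F(0,6,6) ≡ 3 (mod 7); P is NOT on the curve.

Evaluate F(0, 6, 6) term-by-term (mod 7).
  3*X**3 ↦ 3·0·1·1 = 0
  3*X**2*Y ↦ 3·0·6·1 = 0
  -2*X*Y*Z ↦ -2·0·6·6 = 0
  -2*X*Z**2 ↦ -2·0·1·36 = 0
  -2*Y**2*Z ↦ -2·1·36·6 = -432
  -Z**3 ↦ -1·1·1·216 = -216
Sum: F(0, 6, 6) = (0) + (0) + (0) + (0) + (-432) + (-216) = -648.
Reducing mod 7: -648 ≡ 3 (mod 7).
Since F(a, b, c) ≡ 3 ≠ 0 (mod 7), P does NOT lie on the curve.


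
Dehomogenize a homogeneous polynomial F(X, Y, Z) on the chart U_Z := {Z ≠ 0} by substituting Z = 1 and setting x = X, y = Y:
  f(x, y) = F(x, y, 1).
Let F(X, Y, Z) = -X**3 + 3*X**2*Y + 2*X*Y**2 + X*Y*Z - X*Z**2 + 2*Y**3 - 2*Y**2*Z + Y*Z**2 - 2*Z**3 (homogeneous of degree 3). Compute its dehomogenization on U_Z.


f(x, y) = -x**3 + 3*x**2*y + 2*x*y**2 + x*y - x + 2*y**3 - 2*y**2 + y - 2

On U_Z we set Z = 1. Each monomial c·X^i·Y^j·Z^k in F becomes c·x^i·y^j·1^k = c·x^i·y^j.
Substituting Z = 1: F(X, Y, 1) = -x**3 + 3*x**2*y + 2*x*y**2 + x*y - x + 2*y**3 - 2*y**2 + y - 2.
Note: deg(f) ≤ deg(F) = 3; strict inequality happens when F is divisible by Z (lost terms).


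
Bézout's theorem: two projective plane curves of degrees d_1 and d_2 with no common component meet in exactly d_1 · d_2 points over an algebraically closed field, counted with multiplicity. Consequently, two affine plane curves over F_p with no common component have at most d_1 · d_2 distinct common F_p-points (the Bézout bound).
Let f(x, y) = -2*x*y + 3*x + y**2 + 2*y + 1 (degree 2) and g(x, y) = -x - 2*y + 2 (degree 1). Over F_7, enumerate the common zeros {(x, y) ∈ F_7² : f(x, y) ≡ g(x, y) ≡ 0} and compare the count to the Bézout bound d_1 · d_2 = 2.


Common zeros: {(2, 0), (3, 3)}; count = 2; Bézout bound = 2.

deg(f) = 2, deg(g) = 1, so Bézout bound = 2.
Scan x ∈ F_7. For each x, list the y ∈ F_7 with f(x, y) ≡ 0 and those with g(x, y) ≡ 0 (mod 7); the common zeros in that column are the intersection.
  x = 0: f ≡ 0 at y ∈ {6}; g ≡ 0 at y ∈ {1}; common: ∅.
  x = 1: f ≡ 0 at y ∈ ∅; g ≡ 0 at y ∈ {4}; common: ∅.
  x = 2: f ≡ 0 at y ∈ {0, 2}; g ≡ 0 at y ∈ {0}; common: {0}.
  x = 3: f ≡ 0 at y ∈ {1, 3}; g ≡ 0 at y ∈ {3}; common: {3}.
  x = 4: f ≡ 0 at y ∈ ∅; g ≡ 0 at y ∈ {6}; common: ∅.
  x = 5: f ≡ 0 at y ∈ {4}; g ≡ 0 at y ∈ {2}; common: ∅.
  x = 6: f ≡ 0 at y ∈ ∅; g ≡ 0 at y ∈ {5}; common: ∅.
Collecting: common zeros = {(2, 0), (3, 3)}, so the count is 2.
Comparison with the Bézout bound: 2 ≤ 2 = deg(f)·deg(g), as expected for curves with no common component (the bound is attained).


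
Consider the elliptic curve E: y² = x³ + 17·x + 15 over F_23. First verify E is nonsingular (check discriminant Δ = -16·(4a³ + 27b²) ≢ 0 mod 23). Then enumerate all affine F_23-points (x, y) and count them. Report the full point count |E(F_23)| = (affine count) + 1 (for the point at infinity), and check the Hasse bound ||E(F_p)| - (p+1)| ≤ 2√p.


Affine points = {(3, 1), (3, 22), (4, 3), (4, 20), (5, 8), (5, 15), (9, 0), (10, 9), (10, 14), (13, 8), (13, 15), (16, 6), (16, 17), (18, 9), (18, 14), (20, 11), (20, 12)}; affine count = 17; |E(F_23)| = 18.

Discriminant check: Δ ∝ 4a³ + 27b² = 4·17³ + 27·15² = 4·4913 + 27·225 ≡ 13 (mod 23). Nonzero ⇒ E is nonsingular.
For each x ∈ F_23, compute rhs = x³ + 17·x + 15 mod 23, then count y ∈ F_23 with y² ≡ rhs.
  x = 0: rhs = 15, matching y values: none (0 points).
  x = 1: rhs = 10, matching y values: none (0 points).
  x = 2: rhs = 11, matching y values: none (0 points).
  x = 3: rhs = 1, matching y values: 1, 22 (2 points).
  x = 4: rhs = 9, matching y values: 3, 20 (2 points).
  x = 5: rhs = 18, matching y values: 8, 15 (2 points).
  x = 6: rhs = 11, matching y values: none (0 points).
  x = 7: rhs = 17, matching y values: none (0 points).
  x = 8: rhs = 19, matching y values: none (0 points).
  x = 9: rhs = 0, matching y values: 0 (1 points).
  x = 10: rhs = 12, matching y values: 9, 14 (2 points).
  x = 11: rhs = 15, matching y values: none (0 points).
  x = 12: rhs = 15, matching y values: none (0 points).
  x = 13: rhs = 18, matching y values: 8, 15 (2 points).
  x = 14: rhs = 7, matching y values: none (0 points).
  x = 15: rhs = 11, matching y values: none (0 points).
  x = 16: rhs = 13, matching y values: 6, 17 (2 points).
  x = 17: rhs = 19, matching y values: none (0 points).
  x = 18: rhs = 12, matching y values: 9, 14 (2 points).
  x = 19: rhs = 21, matching y values: none (0 points).
  x = 20: rhs = 6, matching y values: 11, 12 (2 points).
  x = 21: rhs = 19, matching y values: none (0 points).
  x = 22: rhs = 20, matching y values: none (0 points).
Total affine count: 17.
Full point count |E(F_23)| = 17 + 1 = 18.
Hasse bound: |18 − (23+1)| = |-6| = 6 ≤ 2√23 ≈ 9.5917 ✓.


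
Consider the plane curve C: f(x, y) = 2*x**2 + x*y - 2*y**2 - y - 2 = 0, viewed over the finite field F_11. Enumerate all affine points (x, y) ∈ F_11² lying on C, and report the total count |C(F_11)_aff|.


Affine F_11-points: {(1, 0), (2, 2), (2, 4), (3, 6), (5, 6), (5, 7), (7, 4), (7, 10), (8, 2), (8, 7), (10, 0), (10, 10)}; count = 12.

For each of the 121 pairs (x, y) ∈ F_11², evaluate f(x, y) mod 11. Record the zeros.
  x = 0: [0↦9, 1↦6, 2↦10, 3↦10, 4↦6, 5↦9, 6↦8, 7↦3, 8↦5, 9↦3, 10↦8]  zeros at y ∈ ∅
  x = 1: [0↦0, 1↦9, 2↦3, 3↦4, 4↦1, 5↦5, 6↦5, 7↦1, 8↦4, 9↦3, 10↦9]  zeros at y ∈ {0}
  x = 2: [0↦6, 1↦5, 2↦0, 3↦2, 4↦0, 5↦5, 6↦6, 7↦3, 8↦7, 9↦7, 10↦3]  zeros at y ∈ {2, 4}
  x = 3: [0↦5, 1↦5, 2↦1, 3↦4, 4↦3, 5↦9, 6↦0, 7↦9, 8↦3, 9↦4, 10↦1]  zeros at y ∈ {6}
  x = 4: [0↦8, 1↦9, 2↦6, 3↦10, 4↦10, 5↦6, 6↦9, 7↦8, 8↦3, 9↦5, 10↦3]  zeros at y ∈ ∅
  x = 5: [0↦4, 1↦6, 2↦4, 3↦9, 4↦10, 5↦7, 6↦0, 7↦0, 8↦7, 9↦10, 10↦9]  zeros at y ∈ {6, 7}
  x = 6: [0↦4, 1↦7, 2↦6, 3↦1, 4↦3, 5↦1, 6↦6, 7↦7, 8↦4, 9↦8, 10↦8]  zeros at y ∈ ∅
  x = 7: [0↦8, 1↦1, 2↦1, 3↦8, 4↦0, 5↦10, 6↦5, 7↦7, 8↦5, 9↦10, 10↦0]  zeros at y ∈ {4, 10}
  x = 8: [0↦5, 1↦10, 2↦0, 3↦8, 4↦1, 5↦1, 6↦8, 7↦0, 8↦10, 9↦5, 10↦7]  zeros at y ∈ {2, 7}
  x = 9: [0↦6, 1↦1, 2↦3, 3↦1, 4↦6, 5↦7, 6↦4, 7↦8, 8↦8, 9↦4, 10↦7]  zeros at y ∈ ∅
  x = 10: [0↦0, 1↦7, 2↦10, 3↦9, 4↦4, 5↦6, 6↦4, 7↦9, 8↦10, 9↦7, 10↦0]  zeros at y ∈ {0, 10}
Collecting zeros: affine points = {(1, 0), (2, 2), (2, 4), (3, 6), (5, 6), (5, 7), (7, 4), (7, 10), (8, 2), (8, 7), (10, 0), (10, 10)}.
Total count |C(F_11)_aff| = 12.


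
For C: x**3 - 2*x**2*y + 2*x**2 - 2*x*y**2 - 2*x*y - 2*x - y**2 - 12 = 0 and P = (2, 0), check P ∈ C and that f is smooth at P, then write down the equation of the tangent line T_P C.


Tangent line at P: 18*x - 12*y - 36 = 0.

Step 1: f(2, 0) = 0, so P lies on C.
Step 2: partial derivatives
  f_x(x, y) = 3*x**2 - 4*x*y + 4*x - 2*y**2 - 2*y - 2, f_y(x, y) = -2*x**2 - 4*x*y - 2*x - 2*y.
  f_x(P) = 18, f_y(P) = -12 (gradient nonzero, so P is smooth).
Step 3: tangent line at P: 18·(x − 2) + -12·(y − 0) = 0.
Expanding: 18*x - 12*y - 36 = 0.
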